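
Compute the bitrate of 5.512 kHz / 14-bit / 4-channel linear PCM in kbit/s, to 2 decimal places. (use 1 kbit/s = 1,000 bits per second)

308.67 kbit/s

Bit rate = 5,512 × 14 × 4 = 308,672 bits/s.
= 308.67 kbit/s.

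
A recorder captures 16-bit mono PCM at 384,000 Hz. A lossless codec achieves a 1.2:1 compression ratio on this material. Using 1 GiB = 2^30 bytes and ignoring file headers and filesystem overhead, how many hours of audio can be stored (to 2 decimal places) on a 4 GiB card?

Uncompressed byte rate = 384,000 × 2 × 1 = 768,000 bytes/s.
After 1.2:1 compression, effective rate ≈ 640000 bytes/s.
Capacity = 4 × 1,073,741,824 = 4,294,967,296 bytes.
4,294,967,296 / effective rate ≈ 6710.89 s → 1.86 hours.

1.86 hours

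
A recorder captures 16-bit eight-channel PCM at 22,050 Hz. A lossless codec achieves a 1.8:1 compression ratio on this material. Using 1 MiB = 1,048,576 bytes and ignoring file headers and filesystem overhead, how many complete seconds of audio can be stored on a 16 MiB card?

Uncompressed byte rate = 22,050 × 2 × 8 = 352,800 bytes/s.
After 1.8:1 compression, effective rate ≈ 196000 bytes/s.
Capacity = 16 × 1,048,576 = 16,777,216 bytes.
16,777,216 / effective rate ≈ 85.6 s → 85 seconds.

85 seconds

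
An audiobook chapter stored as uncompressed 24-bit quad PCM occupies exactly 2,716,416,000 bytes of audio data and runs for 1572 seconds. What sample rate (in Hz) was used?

Bytes = sample_rate × seconds × bytes_per_sample × channels.
sample_rate = 2,716,416,000 / (1,572 × 3 × 4) = 2,716,416,000 / 18,864 = 144,000 Hz.

144,000 Hz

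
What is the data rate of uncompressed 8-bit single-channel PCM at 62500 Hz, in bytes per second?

Bit rate = 62,500 × 8 × 1 = 500,000 bits/s.
500,000 / 8 = 62,500 bytes/s.

62,500 bytes/s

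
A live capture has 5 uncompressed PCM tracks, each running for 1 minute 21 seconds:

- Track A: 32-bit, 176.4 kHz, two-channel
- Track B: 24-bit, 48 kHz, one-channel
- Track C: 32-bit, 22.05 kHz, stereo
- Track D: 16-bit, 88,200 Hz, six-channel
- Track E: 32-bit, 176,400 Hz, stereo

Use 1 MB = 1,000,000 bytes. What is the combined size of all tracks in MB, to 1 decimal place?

340.3 MB

1 minute 21 seconds = 81 s.
Track A: 176,400 × 81 × 4 × 2 = 114,307,200 bytes.
Track B: 48,000 × 81 × 3 × 1 = 11,664,000 bytes.
Track C: 22,050 × 81 × 4 × 2 = 14,288,400 bytes.
Track D: 88,200 × 81 × 2 × 6 = 85,730,400 bytes.
Track E: 176,400 × 81 × 4 × 2 = 114,307,200 bytes.
Total = 340,297,200 bytes = 340.3 MB.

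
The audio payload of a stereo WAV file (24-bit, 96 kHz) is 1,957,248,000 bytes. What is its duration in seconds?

3,398 seconds

Byte rate = 96,000 × 3 × 2 = 576,000 bytes/s.
Duration = 1,957,248,000 / 576,000 = 3,398 s.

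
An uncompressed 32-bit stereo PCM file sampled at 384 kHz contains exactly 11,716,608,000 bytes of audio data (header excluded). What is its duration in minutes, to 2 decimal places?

63.57 minutes

Byte rate = 384,000 × 4 × 2 = 3,072,000 bytes/s.
Duration = 11,716,608,000 / 3,072,000 = 3,814 s.
3,814 s / 60 = 63.57 minutes.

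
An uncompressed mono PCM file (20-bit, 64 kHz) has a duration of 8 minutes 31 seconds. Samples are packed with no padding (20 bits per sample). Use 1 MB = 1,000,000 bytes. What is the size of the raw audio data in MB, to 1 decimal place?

Duration = 8 minutes 31 seconds = 511 s.
Bits = 64,000 × 511 × 20 × 1 = 654,080,000 bits = 81,760,000 bytes.
81,760,000 / 1,000,000 = 81.8 MB.

81.8 MB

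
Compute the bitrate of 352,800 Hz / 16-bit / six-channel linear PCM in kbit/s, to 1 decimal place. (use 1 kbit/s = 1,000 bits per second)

33868.8 kbit/s

Bit rate = 352,800 × 16 × 6 = 33,868,800 bits/s.
= 33868.8 kbit/s.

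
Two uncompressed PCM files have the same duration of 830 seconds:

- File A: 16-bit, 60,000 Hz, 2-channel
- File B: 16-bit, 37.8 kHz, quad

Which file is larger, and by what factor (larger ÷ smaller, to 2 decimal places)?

File B, by a factor of 1.26

File A: 60,000 × 2 × 2 = 240,000 bytes/s.
File B: 37,800 × 2 × 4 = 302,400 bytes/s.
File B is larger; ratio = 250,992,000 / 199,200,000 = 1.26.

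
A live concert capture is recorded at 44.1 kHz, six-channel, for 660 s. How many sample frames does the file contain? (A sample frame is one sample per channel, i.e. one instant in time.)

44,100 samples/s × 660 s = 29,106,000 frames.

29,106,000 sample frames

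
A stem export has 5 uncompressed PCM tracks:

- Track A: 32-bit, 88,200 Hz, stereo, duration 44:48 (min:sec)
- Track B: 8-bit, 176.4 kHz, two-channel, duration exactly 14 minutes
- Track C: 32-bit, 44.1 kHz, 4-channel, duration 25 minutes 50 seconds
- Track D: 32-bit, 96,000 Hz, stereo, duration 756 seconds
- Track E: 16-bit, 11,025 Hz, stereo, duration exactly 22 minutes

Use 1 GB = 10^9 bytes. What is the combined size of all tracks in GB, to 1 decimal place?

Track A: 44:48 (min:sec) = 2,688 s; 88,200 × 2,688 × 4 × 2 = 1,896,652,800 bytes.
Track B: exactly 14 minutes = 840 s; 176,400 × 840 × 1 × 2 = 296,352,000 bytes.
Track C: 25 minutes 50 seconds = 1,550 s; 44,100 × 1,550 × 4 × 4 = 1,093,680,000 bytes.
Track D: 96,000 × 756 × 4 × 2 = 580,608,000 bytes.
Track E: exactly 22 minutes = 1,320 s; 11,025 × 1,320 × 2 × 2 = 58,212,000 bytes.
Total = 3,925,504,800 bytes = 3.9 GB.

3.9 GB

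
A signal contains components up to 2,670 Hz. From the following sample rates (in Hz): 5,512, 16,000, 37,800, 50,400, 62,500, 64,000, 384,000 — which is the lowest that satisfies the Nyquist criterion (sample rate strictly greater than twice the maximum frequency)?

5,512 Hz

Need sample rate > 2 × 2,670 = 5,340 Hz.
Lowest listed rate above 5,340 Hz is 5,512 Hz.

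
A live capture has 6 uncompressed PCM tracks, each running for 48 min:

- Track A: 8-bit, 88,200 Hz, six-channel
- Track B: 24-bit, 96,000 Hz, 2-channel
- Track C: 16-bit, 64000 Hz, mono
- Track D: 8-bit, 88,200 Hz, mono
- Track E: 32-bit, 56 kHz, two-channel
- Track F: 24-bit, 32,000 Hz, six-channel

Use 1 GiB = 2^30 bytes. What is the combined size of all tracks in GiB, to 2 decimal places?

6.29 GiB

48 min = 2,880 s.
Track A: 88,200 × 2,880 × 1 × 6 = 1,524,096,000 bytes.
Track B: 96,000 × 2,880 × 3 × 2 = 1,658,880,000 bytes.
Track C: 64,000 × 2,880 × 2 × 1 = 368,640,000 bytes.
Track D: 88,200 × 2,880 × 1 × 1 = 254,016,000 bytes.
Track E: 56,000 × 2,880 × 4 × 2 = 1,290,240,000 bytes.
Track F: 32,000 × 2,880 × 3 × 6 = 1,658,880,000 bytes.
Total = 6,754,752,000 bytes = 6.29 GiB.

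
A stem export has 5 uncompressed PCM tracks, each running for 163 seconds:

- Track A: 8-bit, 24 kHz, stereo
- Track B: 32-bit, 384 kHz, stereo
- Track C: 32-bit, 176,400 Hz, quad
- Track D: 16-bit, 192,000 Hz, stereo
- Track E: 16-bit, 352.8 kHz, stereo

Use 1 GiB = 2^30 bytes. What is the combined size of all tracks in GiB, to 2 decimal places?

1.23 GiB

Track A: 24,000 × 163 × 1 × 2 = 7,824,000 bytes.
Track B: 384,000 × 163 × 4 × 2 = 500,736,000 bytes.
Track C: 176,400 × 163 × 4 × 4 = 460,051,200 bytes.
Track D: 192,000 × 163 × 2 × 2 = 125,184,000 bytes.
Track E: 352,800 × 163 × 2 × 2 = 230,025,600 bytes.
Total = 1,323,820,800 bytes = 1.23 GiB.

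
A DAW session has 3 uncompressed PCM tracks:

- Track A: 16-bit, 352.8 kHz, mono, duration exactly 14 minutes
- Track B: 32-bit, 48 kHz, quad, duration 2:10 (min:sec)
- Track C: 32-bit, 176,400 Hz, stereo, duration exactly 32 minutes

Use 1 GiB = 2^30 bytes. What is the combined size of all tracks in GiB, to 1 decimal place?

3.2 GiB

Track A: exactly 14 minutes = 840 s; 352,800 × 840 × 2 × 1 = 592,704,000 bytes.
Track B: 2:10 (min:sec) = 130 s; 48,000 × 130 × 4 × 4 = 99,840,000 bytes.
Track C: exactly 32 minutes = 1,920 s; 176,400 × 1,920 × 4 × 2 = 2,709,504,000 bytes.
Total = 3,402,048,000 bytes = 3.2 GiB.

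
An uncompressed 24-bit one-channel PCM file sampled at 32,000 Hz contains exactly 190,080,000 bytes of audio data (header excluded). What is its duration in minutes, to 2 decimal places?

33.00 minutes

Byte rate = 32,000 × 3 × 1 = 96,000 bytes/s.
Duration = 190,080,000 / 96,000 = 1,980 s.
1,980 s / 60 = 33.00 minutes.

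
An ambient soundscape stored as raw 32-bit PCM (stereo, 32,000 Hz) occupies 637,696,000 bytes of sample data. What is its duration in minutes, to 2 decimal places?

41.52 minutes

Byte rate = 32,000 × 4 × 2 = 256,000 bytes/s.
Duration = 637,696,000 / 256,000 = 2,491 s.
2,491 s / 60 = 41.52 minutes.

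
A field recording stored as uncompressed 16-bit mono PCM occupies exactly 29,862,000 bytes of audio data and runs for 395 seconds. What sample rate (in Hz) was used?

Bytes = sample_rate × seconds × bytes_per_sample × channels.
sample_rate = 29,862,000 / (395 × 2 × 1) = 29,862,000 / 790 = 37,800 Hz.

37,800 Hz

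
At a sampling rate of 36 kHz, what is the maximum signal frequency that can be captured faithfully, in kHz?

18 kHz

Nyquist frequency = sample rate / 2 = 36,000 / 2 = 18 kHz.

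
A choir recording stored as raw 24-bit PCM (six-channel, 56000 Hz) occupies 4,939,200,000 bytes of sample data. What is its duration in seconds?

Byte rate = 56,000 × 3 × 6 = 1,008,000 bytes/s.
Duration = 4,939,200,000 / 1,008,000 = 4,900 s.

4,900 seconds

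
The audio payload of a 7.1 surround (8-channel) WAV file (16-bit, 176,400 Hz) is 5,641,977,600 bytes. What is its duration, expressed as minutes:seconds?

33:19

Byte rate = 176,400 × 2 × 8 = 2,822,400 bytes/s.
Duration = 5,641,977,600 / 2,822,400 = 1,999 s.
1,999 s = 33:19.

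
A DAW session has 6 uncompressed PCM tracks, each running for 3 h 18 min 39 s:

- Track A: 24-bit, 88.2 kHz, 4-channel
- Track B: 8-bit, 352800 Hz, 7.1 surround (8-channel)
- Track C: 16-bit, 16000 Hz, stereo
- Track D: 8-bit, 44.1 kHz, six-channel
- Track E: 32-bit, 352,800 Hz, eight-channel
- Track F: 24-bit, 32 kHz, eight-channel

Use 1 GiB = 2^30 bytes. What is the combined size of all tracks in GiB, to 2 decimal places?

180.57 GiB

3 h 18 min 39 s = 11,919 s.
Track A: 88,200 × 11,919 × 3 × 4 = 12,615,069,600 bytes.
Track B: 352,800 × 11,919 × 1 × 8 = 33,640,185,600 bytes.
Track C: 16,000 × 11,919 × 2 × 2 = 762,816,000 bytes.
Track D: 44,100 × 11,919 × 1 × 6 = 3,153,767,400 bytes.
Track E: 352,800 × 11,919 × 4 × 8 = 134,560,742,400 bytes.
Track F: 32,000 × 11,919 × 3 × 8 = 9,153,792,000 bytes.
Total = 193,886,373,000 bytes = 180.57 GiB.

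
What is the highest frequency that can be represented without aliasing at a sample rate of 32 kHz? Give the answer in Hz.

16,000 Hz

Nyquist frequency = sample rate / 2 = 32,000 / 2 = 16,000 Hz.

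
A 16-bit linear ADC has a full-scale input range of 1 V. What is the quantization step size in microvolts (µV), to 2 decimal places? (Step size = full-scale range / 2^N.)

1 V / 2^16 = 1 / 65,536 V = 15.26 µV.

15.26 µV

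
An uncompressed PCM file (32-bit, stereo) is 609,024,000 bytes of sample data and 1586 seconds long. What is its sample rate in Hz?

Bytes = sample_rate × seconds × bytes_per_sample × channels.
sample_rate = 609,024,000 / (1,586 × 4 × 2) = 609,024,000 / 12,688 = 48,000 Hz.

48,000 Hz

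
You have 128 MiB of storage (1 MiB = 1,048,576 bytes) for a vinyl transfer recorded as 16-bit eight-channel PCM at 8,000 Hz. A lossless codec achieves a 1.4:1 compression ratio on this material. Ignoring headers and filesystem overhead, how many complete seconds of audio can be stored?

1,468 seconds

Uncompressed byte rate = 8,000 × 2 × 8 = 128,000 bytes/s.
After 1.4:1 compression, effective rate ≈ 91428.57 bytes/s.
Capacity = 128 × 1,048,576 = 134,217,728 bytes.
134,217,728 / effective rate ≈ 1468.01 s → 1,468 seconds.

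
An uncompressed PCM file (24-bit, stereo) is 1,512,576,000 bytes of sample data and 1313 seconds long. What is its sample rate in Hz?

Bytes = sample_rate × seconds × bytes_per_sample × channels.
sample_rate = 1,512,576,000 / (1,313 × 3 × 2) = 1,512,576,000 / 7,878 = 192,000 Hz.

192,000 Hz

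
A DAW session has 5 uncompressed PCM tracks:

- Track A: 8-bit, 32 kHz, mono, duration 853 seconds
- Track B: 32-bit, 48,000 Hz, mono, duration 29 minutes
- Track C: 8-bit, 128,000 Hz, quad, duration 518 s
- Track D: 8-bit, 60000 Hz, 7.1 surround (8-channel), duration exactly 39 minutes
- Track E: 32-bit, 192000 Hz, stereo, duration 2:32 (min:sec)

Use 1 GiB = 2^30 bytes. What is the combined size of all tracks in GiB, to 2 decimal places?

1.85 GiB

Track A: 32,000 × 853 × 1 × 1 = 27,296,000 bytes.
Track B: 29 minutes = 1,740 s; 48,000 × 1,740 × 4 × 1 = 334,080,000 bytes.
Track C: 128,000 × 518 × 1 × 4 = 265,216,000 bytes.
Track D: exactly 39 minutes = 2,340 s; 60,000 × 2,340 × 1 × 8 = 1,123,200,000 bytes.
Track E: 2:32 (min:sec) = 152 s; 192,000 × 152 × 4 × 2 = 233,472,000 bytes.
Total = 1,983,264,000 bytes = 1.85 GiB.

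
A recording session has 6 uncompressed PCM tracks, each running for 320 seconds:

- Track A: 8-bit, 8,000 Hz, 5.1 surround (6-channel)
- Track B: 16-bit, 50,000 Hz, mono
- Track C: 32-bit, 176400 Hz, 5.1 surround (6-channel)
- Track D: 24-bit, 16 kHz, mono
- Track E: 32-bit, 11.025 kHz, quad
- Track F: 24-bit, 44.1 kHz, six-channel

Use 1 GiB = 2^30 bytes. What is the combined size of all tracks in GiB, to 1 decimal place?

1.6 GiB

Track A: 8,000 × 320 × 1 × 6 = 15,360,000 bytes.
Track B: 50,000 × 320 × 2 × 1 = 32,000,000 bytes.
Track C: 176,400 × 320 × 4 × 6 = 1,354,752,000 bytes.
Track D: 16,000 × 320 × 3 × 1 = 15,360,000 bytes.
Track E: 11,025 × 320 × 4 × 4 = 56,448,000 bytes.
Track F: 44,100 × 320 × 3 × 6 = 254,016,000 bytes.
Total = 1,727,936,000 bytes = 1.6 GiB.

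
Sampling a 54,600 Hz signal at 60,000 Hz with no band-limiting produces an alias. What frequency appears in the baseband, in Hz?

Nyquist = 60,000/2 = 30,000 Hz; 54,600 Hz exceeds it.
Alias = |54,600 − 1×60,000| = |54,600 − 60,000| = 5,400 Hz.

5,400 Hz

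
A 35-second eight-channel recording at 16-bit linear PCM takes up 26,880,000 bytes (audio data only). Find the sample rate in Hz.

Bytes = sample_rate × seconds × bytes_per_sample × channels.
sample_rate = 26,880,000 / (35 × 2 × 8) = 26,880,000 / 560 = 48,000 Hz.

48,000 Hz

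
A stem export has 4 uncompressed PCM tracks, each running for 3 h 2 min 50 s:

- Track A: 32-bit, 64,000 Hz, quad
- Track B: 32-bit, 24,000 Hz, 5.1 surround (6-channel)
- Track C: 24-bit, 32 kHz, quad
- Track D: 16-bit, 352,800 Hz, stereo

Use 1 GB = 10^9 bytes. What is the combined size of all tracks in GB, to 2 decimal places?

37.25 GB

3 h 2 min 50 s = 10,970 s.
Track A: 64,000 × 10,970 × 4 × 4 = 11,233,280,000 bytes.
Track B: 24,000 × 10,970 × 4 × 6 = 6,318,720,000 bytes.
Track C: 32,000 × 10,970 × 3 × 4 = 4,212,480,000 bytes.
Track D: 352,800 × 10,970 × 2 × 2 = 15,480,864,000 bytes.
Total = 37,245,344,000 bytes = 37.25 GB.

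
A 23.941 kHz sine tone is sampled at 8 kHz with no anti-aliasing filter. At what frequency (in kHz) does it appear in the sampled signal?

Nyquist = 8,000/2 = 4,000 Hz; 23,941 Hz exceeds it.
Alias = |23,941 − 3×8,000| = |23,941 − 24,000| = 59 Hz = 0.059 kHz.

0.059 kHz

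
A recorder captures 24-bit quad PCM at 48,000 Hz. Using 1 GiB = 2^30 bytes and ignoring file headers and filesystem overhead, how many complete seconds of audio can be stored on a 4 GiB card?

7,456 seconds

Uncompressed byte rate = 48,000 × 3 × 4 = 576,000 bytes/s.
Capacity = 4 × 1,073,741,824 = 4,294,967,296 bytes.
4,294,967,296 / 576,000 ≈ 7456.54 s → 7,456 seconds.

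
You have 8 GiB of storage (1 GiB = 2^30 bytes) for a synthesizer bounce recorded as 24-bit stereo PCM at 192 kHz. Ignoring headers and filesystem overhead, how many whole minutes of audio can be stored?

Uncompressed byte rate = 192,000 × 3 × 2 = 1,152,000 bytes/s.
Capacity = 8 × 1,073,741,824 = 8,589,934,592 bytes.
8,589,934,592 / 1,152,000 ≈ 7456.54 s → 124 minutes.

124 minutes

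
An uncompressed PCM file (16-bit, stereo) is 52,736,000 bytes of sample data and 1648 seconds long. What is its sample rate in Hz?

Bytes = sample_rate × seconds × bytes_per_sample × channels.
sample_rate = 52,736,000 / (1,648 × 2 × 2) = 52,736,000 / 6,592 = 8,000 Hz.

8,000 Hz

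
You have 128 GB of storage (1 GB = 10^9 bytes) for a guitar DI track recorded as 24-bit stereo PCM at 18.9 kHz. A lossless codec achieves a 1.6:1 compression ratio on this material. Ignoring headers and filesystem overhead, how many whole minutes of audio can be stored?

30,099 minutes

Uncompressed byte rate = 18,900 × 3 × 2 = 113,400 bytes/s.
After 1.6:1 compression, effective rate ≈ 70875 bytes/s.
Capacity = 128 × 1,000,000,000 = 128,000,000,000 bytes.
128,000,000,000 / effective rate ≈ 1805996.47 s → 30,099 minutes.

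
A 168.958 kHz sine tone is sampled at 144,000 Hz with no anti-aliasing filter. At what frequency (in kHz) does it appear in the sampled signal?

24.958 kHz

Nyquist = 144,000/2 = 72,000 Hz; 168,958 Hz exceeds it.
Alias = |168,958 − 1×144,000| = |168,958 − 144,000| = 24,958 Hz = 24.958 kHz.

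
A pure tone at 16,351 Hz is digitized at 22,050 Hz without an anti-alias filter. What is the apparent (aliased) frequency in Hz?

5,699 Hz

Nyquist = 22,050/2 = 11,025 Hz; 16,351 Hz exceeds it.
Alias = |16,351 − 1×22,050| = |16,351 − 22,050| = 5,699 Hz.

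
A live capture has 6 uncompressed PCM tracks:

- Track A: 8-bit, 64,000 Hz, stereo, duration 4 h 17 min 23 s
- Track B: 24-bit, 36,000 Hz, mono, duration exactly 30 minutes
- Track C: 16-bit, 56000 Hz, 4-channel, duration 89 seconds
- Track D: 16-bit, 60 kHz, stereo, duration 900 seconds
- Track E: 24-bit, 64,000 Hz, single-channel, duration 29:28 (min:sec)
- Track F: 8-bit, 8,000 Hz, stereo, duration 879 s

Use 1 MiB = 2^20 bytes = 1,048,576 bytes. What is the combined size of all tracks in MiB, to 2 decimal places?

Track A: 4 h 17 min 23 s = 15,443 s; 64,000 × 15,443 × 1 × 2 = 1,976,704,000 bytes.
Track B: exactly 30 minutes = 1,800 s; 36,000 × 1,800 × 3 × 1 = 194,400,000 bytes.
Track C: 56,000 × 89 × 2 × 4 = 39,872,000 bytes.
Track D: 60,000 × 900 × 2 × 2 = 216,000,000 bytes.
Track E: 29:28 (min:sec) = 1,768 s; 64,000 × 1,768 × 3 × 1 = 339,456,000 bytes.
Track F: 8,000 × 879 × 1 × 2 = 14,064,000 bytes.
Total = 2,780,496,000 bytes = 2651.69 MiB.

2651.69 MiB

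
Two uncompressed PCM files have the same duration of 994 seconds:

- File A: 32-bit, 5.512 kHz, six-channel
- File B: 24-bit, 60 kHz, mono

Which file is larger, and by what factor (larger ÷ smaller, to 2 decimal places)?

File A: 5,512 × 4 × 6 = 132,288 bytes/s.
File B: 60,000 × 3 × 1 = 180,000 bytes/s.
File B is larger; ratio = 178,920,000 / 131,494,272 = 1.36.

File B, by a factor of 1.36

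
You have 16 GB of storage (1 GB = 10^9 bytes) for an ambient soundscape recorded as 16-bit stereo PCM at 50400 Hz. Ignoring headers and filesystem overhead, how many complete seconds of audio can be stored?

Uncompressed byte rate = 50,400 × 2 × 2 = 201,600 bytes/s.
Capacity = 16 × 1,000,000,000 = 16,000,000,000 bytes.
16,000,000,000 / 201,600 ≈ 79365.08 s → 79,365 seconds.

79,365 seconds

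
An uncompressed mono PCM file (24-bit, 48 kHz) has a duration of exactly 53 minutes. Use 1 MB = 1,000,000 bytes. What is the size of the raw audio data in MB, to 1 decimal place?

457.9 MB

Duration = exactly 53 minutes = 3,180 s.
Bytes = 48,000 samples/s × 3,180 s × 3 bytes/sample × 1 ch = 457,920,000 bytes.
457,920,000 / 1,000,000 = 457.9 MB.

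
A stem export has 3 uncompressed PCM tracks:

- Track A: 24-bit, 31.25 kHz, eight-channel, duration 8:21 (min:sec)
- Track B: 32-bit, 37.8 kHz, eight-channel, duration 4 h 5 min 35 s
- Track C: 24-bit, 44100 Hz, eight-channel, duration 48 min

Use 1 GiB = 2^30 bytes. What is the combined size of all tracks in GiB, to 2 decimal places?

19.79 GiB

Track A: 8:21 (min:sec) = 501 s; 31,250 × 501 × 3 × 8 = 375,750,000 bytes.
Track B: 4 h 5 min 35 s = 14,735 s; 37,800 × 14,735 × 4 × 8 = 17,823,456,000 bytes.
Track C: 48 min = 2,880 s; 44,100 × 2,880 × 3 × 8 = 3,048,192,000 bytes.
Total = 21,247,398,000 bytes = 19.79 GiB.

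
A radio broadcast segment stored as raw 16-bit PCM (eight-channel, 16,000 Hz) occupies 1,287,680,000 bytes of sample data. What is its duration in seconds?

Byte rate = 16,000 × 2 × 8 = 256,000 bytes/s.
Duration = 1,287,680,000 / 256,000 = 5,030 s.

5,030 seconds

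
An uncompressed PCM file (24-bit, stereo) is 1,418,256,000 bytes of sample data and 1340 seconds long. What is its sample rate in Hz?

176,400 Hz

Bytes = sample_rate × seconds × bytes_per_sample × channels.
sample_rate = 1,418,256,000 / (1,340 × 3 × 2) = 1,418,256,000 / 8,040 = 176,400 Hz.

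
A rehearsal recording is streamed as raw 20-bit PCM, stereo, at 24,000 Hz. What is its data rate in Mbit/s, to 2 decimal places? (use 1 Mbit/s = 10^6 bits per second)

Bit rate = 24,000 × 20 × 2 = 960,000 bits/s.
= 0.96 Mbit/s.

0.96 Mbit/s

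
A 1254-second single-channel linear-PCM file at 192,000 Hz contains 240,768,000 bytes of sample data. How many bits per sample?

Bytes per sample = 240,768,000 / (192,000 × 1,254 × 1) = 240,768,000 / 240,768,000 = 1.
Bit depth = 1 × 8 = 8 bits.

8 bits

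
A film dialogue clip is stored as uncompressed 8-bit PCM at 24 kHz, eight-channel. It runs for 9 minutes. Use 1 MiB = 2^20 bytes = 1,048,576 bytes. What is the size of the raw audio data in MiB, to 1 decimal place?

98.9 MiB

Duration = 9 minutes = 540 s.
Bytes = 24,000 samples/s × 540 s × 1 bytes/sample × 8 ch = 103,680,000 bytes.
103,680,000 / 1,048,576 = 98.9 MiB.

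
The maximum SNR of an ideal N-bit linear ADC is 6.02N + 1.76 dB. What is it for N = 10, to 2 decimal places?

61.96 dB

6.02 × 10 + 1.76 = 61.96 dB.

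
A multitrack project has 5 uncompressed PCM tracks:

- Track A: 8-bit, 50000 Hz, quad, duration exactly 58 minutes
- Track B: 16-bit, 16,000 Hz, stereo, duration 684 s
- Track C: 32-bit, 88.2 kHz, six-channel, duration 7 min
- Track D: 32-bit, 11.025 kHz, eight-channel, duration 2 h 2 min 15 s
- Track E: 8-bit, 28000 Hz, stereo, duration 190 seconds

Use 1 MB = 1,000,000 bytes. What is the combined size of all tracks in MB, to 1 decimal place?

4227.3 MB

Track A: exactly 58 minutes = 3,480 s; 50,000 × 3,480 × 1 × 4 = 696,000,000 bytes.
Track B: 16,000 × 684 × 2 × 2 = 43,776,000 bytes.
Track C: 7 min = 420 s; 88,200 × 420 × 4 × 6 = 889,056,000 bytes.
Track D: 2 h 2 min 15 s = 7,335 s; 11,025 × 7,335 × 4 × 8 = 2,587,788,000 bytes.
Track E: 28,000 × 190 × 1 × 2 = 10,640,000 bytes.
Total = 4,227,260,000 bytes = 4227.3 MB.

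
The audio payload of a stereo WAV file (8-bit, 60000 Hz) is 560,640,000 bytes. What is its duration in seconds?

4,672 seconds

Byte rate = 60,000 × 1 × 2 = 120,000 bytes/s.
Duration = 560,640,000 / 120,000 = 4,672 s.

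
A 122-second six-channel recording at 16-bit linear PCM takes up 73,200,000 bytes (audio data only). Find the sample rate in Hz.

Bytes = sample_rate × seconds × bytes_per_sample × channels.
sample_rate = 73,200,000 / (122 × 2 × 6) = 73,200,000 / 1,464 = 50,000 Hz.

50,000 Hz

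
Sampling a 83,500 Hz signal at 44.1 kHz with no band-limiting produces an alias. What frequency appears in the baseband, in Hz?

Nyquist = 44,100/2 = 22,050 Hz; 83,500 Hz exceeds it.
Alias = |83,500 − 2×44,100| = |83,500 − 88,200| = 4,700 Hz.

4,700 Hz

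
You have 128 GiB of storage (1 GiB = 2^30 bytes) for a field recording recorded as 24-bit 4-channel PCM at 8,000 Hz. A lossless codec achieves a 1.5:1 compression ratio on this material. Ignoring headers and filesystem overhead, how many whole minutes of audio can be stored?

35,791 minutes

Uncompressed byte rate = 8,000 × 3 × 4 = 96,000 bytes/s.
After 1.5:1 compression, effective rate ≈ 64000 bytes/s.
Capacity = 128 × 1,073,741,824 = 137,438,953,472 bytes.
137,438,953,472 / effective rate ≈ 2147483.65 s → 35,791 minutes.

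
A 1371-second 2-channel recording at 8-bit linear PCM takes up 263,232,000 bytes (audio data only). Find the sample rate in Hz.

Bytes = sample_rate × seconds × bytes_per_sample × channels.
sample_rate = 263,232,000 / (1,371 × 1 × 2) = 263,232,000 / 2,742 = 96,000 Hz.

96,000 Hz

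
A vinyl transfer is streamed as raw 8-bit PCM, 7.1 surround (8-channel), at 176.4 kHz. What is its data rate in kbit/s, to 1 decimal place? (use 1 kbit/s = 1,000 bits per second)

11289.6 kbit/s

Bit rate = 176,400 × 8 × 8 = 11,289,600 bits/s.
= 11289.6 kbit/s.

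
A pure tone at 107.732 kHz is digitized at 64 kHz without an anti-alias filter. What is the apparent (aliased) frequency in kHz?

Nyquist = 64,000/2 = 32,000 Hz; 107,732 Hz exceeds it.
Alias = |107,732 − 2×64,000| = |107,732 − 128,000| = 20,268 Hz = 20.268 kHz.

20.268 kHz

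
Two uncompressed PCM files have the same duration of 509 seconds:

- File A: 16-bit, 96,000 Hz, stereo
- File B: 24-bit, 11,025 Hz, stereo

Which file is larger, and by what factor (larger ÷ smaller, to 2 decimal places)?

File A: 96,000 × 2 × 2 = 384,000 bytes/s.
File B: 11,025 × 3 × 2 = 66,150 bytes/s.
File A is larger; ratio = 195,456,000 / 33,670,350 = 5.80.

File A, by a factor of 5.80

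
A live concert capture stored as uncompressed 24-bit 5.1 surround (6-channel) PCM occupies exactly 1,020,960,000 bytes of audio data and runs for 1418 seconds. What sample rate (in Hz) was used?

40,000 Hz

Bytes = sample_rate × seconds × bytes_per_sample × channels.
sample_rate = 1,020,960,000 / (1,418 × 3 × 6) = 1,020,960,000 / 25,524 = 40,000 Hz.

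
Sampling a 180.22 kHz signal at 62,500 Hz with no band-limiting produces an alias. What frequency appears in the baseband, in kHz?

7.28 kHz

Nyquist = 62,500/2 = 31,250 Hz; 180,220 Hz exceeds it.
Alias = |180,220 − 3×62,500| = |180,220 − 187,500| = 7,280 Hz = 7.28 kHz.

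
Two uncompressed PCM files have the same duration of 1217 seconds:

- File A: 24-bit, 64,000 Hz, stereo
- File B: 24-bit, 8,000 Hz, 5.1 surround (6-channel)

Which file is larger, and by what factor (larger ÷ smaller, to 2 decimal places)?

File A: 64,000 × 3 × 2 = 384,000 bytes/s.
File B: 8,000 × 3 × 6 = 144,000 bytes/s.
File A is larger; ratio = 467,328,000 / 175,248,000 = 2.67.

File A, by a factor of 2.67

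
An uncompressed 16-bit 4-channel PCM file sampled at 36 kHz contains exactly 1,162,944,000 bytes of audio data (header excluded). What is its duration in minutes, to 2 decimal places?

Byte rate = 36,000 × 2 × 4 = 288,000 bytes/s.
Duration = 1,162,944,000 / 288,000 = 4,038 s.
4,038 s / 60 = 67.30 minutes.

67.30 minutes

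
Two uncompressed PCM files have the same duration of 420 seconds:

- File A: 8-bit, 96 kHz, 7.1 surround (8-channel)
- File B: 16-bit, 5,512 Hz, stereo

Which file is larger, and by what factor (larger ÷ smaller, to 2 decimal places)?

File A: 96,000 × 1 × 8 = 768,000 bytes/s.
File B: 5,512 × 2 × 2 = 22,048 bytes/s.
File A is larger; ratio = 322,560,000 / 9,260,160 = 34.83.

File A, by a factor of 34.83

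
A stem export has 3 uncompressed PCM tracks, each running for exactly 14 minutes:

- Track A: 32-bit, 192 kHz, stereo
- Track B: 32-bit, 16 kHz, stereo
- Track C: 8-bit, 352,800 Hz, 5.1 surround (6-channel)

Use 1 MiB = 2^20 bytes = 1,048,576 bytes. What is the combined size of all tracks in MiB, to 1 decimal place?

exactly 14 minutes = 840 s.
Track A: 192,000 × 840 × 4 × 2 = 1,290,240,000 bytes.
Track B: 16,000 × 840 × 4 × 2 = 107,520,000 bytes.
Track C: 352,800 × 840 × 1 × 6 = 1,778,112,000 bytes.
Total = 3,175,872,000 bytes = 3028.7 MiB.

3028.7 MiB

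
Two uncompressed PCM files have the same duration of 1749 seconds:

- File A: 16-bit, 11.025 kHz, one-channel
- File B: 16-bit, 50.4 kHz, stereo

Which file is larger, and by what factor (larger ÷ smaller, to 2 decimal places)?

File A: 11,025 × 2 × 1 = 22,050 bytes/s.
File B: 50,400 × 2 × 2 = 201,600 bytes/s.
File B is larger; ratio = 352,598,400 / 38,565,450 = 9.14.

File B, by a factor of 9.14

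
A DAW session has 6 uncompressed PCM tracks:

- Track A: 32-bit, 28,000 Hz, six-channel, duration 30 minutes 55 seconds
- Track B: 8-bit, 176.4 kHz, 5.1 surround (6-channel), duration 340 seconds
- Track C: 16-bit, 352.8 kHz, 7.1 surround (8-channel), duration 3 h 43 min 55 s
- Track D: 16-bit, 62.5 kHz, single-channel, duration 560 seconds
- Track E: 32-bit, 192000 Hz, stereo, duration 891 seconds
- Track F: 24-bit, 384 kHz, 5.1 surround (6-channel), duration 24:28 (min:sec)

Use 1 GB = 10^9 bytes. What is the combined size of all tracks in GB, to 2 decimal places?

89.03 GB

Track A: 30 minutes 55 seconds = 1,855 s; 28,000 × 1,855 × 4 × 6 = 1,246,560,000 bytes.
Track B: 176,400 × 340 × 1 × 6 = 359,856,000 bytes.
Track C: 3 h 43 min 55 s = 13,435 s; 352,800 × 13,435 × 2 × 8 = 75,837,888,000 bytes.
Track D: 62,500 × 560 × 2 × 1 = 70,000,000 bytes.
Track E: 192,000 × 891 × 4 × 2 = 1,368,576,000 bytes.
Track F: 24:28 (min:sec) = 1,468 s; 384,000 × 1,468 × 3 × 6 = 10,146,816,000 bytes.
Total = 89,029,696,000 bytes = 89.03 GB.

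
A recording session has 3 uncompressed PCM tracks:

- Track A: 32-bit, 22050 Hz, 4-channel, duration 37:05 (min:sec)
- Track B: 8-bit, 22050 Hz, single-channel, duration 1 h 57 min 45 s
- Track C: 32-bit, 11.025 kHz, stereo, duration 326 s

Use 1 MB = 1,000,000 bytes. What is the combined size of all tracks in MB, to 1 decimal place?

Track A: 37:05 (min:sec) = 2,225 s; 22,050 × 2,225 × 4 × 4 = 784,980,000 bytes.
Track B: 1 h 57 min 45 s = 7,065 s; 22,050 × 7,065 × 1 × 1 = 155,783,250 bytes.
Track C: 11,025 × 326 × 4 × 2 = 28,753,200 bytes.
Total = 969,516,450 bytes = 969.5 MB.

969.5 MB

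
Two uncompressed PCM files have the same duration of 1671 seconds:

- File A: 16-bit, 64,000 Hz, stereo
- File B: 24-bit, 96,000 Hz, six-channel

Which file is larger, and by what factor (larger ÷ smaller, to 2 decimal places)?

File B, by a factor of 6.75

File A: 64,000 × 2 × 2 = 256,000 bytes/s.
File B: 96,000 × 3 × 6 = 1,728,000 bytes/s.
File B is larger; ratio = 2,887,488,000 / 427,776,000 = 6.75.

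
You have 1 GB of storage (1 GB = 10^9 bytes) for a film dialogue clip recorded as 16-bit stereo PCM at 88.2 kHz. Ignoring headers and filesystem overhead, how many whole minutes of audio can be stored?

Uncompressed byte rate = 88,200 × 2 × 2 = 352,800 bytes/s.
Capacity = 1 × 1,000,000,000 = 1,000,000,000 bytes.
1,000,000,000 / 352,800 ≈ 2834.47 s → 47 minutes.

47 minutes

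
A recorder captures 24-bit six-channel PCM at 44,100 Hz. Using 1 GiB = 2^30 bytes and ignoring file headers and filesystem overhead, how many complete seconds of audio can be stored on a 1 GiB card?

1,352 seconds

Uncompressed byte rate = 44,100 × 3 × 6 = 793,800 bytes/s.
Capacity = 1 × 1,073,741,824 = 1,073,741,824 bytes.
1,073,741,824 / 793,800 ≈ 1352.66 s → 1,352 seconds.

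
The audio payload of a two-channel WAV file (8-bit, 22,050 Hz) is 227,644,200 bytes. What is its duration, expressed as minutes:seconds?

Byte rate = 22,050 × 1 × 2 = 44,100 bytes/s.
Duration = 227,644,200 / 44,100 = 5,162 s.
5,162 s = 86:02.

86:02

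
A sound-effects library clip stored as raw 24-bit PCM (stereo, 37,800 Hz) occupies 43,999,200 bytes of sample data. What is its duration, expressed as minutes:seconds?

Byte rate = 37,800 × 3 × 2 = 226,800 bytes/s.
Duration = 43,999,200 / 226,800 = 194 s.
194 s = 3:14.

3:14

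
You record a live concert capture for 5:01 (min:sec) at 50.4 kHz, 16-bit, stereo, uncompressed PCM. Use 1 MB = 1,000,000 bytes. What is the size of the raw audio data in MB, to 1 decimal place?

60.7 MB

Duration = 5:01 (min:sec) = 301 s.
Bytes = 50,400 samples/s × 301 s × 2 bytes/sample × 2 ch = 60,681,600 bytes.
60,681,600 / 1,000,000 = 60.7 MB.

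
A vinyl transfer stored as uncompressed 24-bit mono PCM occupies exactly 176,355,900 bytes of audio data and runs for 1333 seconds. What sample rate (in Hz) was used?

Bytes = sample_rate × seconds × bytes_per_sample × channels.
sample_rate = 176,355,900 / (1,333 × 3 × 1) = 176,355,900 / 3,999 = 44,100 Hz.

44,100 Hz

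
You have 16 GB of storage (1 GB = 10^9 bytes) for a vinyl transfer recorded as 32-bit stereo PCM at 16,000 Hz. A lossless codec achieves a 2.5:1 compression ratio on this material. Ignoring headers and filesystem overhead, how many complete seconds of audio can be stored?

312,500 seconds

Uncompressed byte rate = 16,000 × 4 × 2 = 128,000 bytes/s.
After 2.5:1 compression, effective rate ≈ 51200 bytes/s.
Capacity = 16 × 1,000,000,000 = 16,000,000,000 bytes.
16,000,000,000 / effective rate ≈ 312500 s → 312,500 seconds.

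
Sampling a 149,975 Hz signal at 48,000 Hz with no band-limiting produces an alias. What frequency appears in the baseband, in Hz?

5,975 Hz

Nyquist = 48,000/2 = 24,000 Hz; 149,975 Hz exceeds it.
Alias = |149,975 − 3×48,000| = |149,975 − 144,000| = 5,975 Hz.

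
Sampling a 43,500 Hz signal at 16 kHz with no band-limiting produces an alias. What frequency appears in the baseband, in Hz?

4,500 Hz

Nyquist = 16,000/2 = 8,000 Hz; 43,500 Hz exceeds it.
Alias = |43,500 − 3×16,000| = |43,500 − 48,000| = 4,500 Hz.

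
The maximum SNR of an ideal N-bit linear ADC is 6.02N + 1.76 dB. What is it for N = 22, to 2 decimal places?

134.20 dB

6.02 × 22 + 1.76 = 134.20 dB.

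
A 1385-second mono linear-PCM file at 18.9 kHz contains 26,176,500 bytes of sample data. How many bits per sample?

Bytes per sample = 26,176,500 / (18,900 × 1,385 × 1) = 26,176,500 / 26,176,500 = 1.
Bit depth = 1 × 8 = 8 bits.

8 bits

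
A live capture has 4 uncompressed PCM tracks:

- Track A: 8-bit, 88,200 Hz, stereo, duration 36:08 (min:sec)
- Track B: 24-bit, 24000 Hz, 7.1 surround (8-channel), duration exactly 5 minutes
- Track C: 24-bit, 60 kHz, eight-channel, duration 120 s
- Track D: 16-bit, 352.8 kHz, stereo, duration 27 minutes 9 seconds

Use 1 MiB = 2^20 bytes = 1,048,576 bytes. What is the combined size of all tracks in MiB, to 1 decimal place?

2886.7 MiB

Track A: 36:08 (min:sec) = 2,168 s; 88,200 × 2,168 × 1 × 2 = 382,435,200 bytes.
Track B: exactly 5 minutes = 300 s; 24,000 × 300 × 3 × 8 = 172,800,000 bytes.
Track C: 60,000 × 120 × 3 × 8 = 172,800,000 bytes.
Track D: 27 minutes 9 seconds = 1,629 s; 352,800 × 1,629 × 2 × 2 = 2,298,844,800 bytes.
Total = 3,026,880,000 bytes = 2886.7 MiB.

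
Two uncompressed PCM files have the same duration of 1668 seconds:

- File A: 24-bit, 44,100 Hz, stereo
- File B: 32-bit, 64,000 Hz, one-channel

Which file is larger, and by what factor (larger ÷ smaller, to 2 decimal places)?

File A, by a factor of 1.03

File A: 44,100 × 3 × 2 = 264,600 bytes/s.
File B: 64,000 × 4 × 1 = 256,000 bytes/s.
File A is larger; ratio = 441,352,800 / 427,008,000 = 1.03.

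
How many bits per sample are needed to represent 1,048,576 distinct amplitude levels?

log2(1,048,576) = 20.

20 bits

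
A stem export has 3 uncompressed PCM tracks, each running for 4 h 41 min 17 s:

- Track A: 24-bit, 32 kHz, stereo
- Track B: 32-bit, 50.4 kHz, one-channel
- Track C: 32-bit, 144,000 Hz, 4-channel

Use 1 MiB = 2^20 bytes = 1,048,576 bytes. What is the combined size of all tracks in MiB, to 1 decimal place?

43418.3 MiB

4 h 41 min 17 s = 16,877 s.
Track A: 32,000 × 16,877 × 3 × 2 = 3,240,384,000 bytes.
Track B: 50,400 × 16,877 × 4 × 1 = 3,402,403,200 bytes.
Track C: 144,000 × 16,877 × 4 × 4 = 38,884,608,000 bytes.
Total = 45,527,395,200 bytes = 43418.3 MiB.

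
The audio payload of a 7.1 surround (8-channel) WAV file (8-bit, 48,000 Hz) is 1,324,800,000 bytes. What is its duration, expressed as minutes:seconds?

Byte rate = 48,000 × 1 × 8 = 384,000 bytes/s.
Duration = 1,324,800,000 / 384,000 = 3,450 s.
3,450 s = 57:30.

57:30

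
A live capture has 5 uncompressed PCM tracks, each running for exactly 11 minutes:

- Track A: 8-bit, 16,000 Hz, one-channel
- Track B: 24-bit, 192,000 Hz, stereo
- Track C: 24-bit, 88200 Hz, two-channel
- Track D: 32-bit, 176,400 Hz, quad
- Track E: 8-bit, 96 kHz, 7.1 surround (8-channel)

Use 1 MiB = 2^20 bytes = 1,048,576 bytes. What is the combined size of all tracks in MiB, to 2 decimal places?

3328.15 MiB

exactly 11 minutes = 660 s.
Track A: 16,000 × 660 × 1 × 1 = 10,560,000 bytes.
Track B: 192,000 × 660 × 3 × 2 = 760,320,000 bytes.
Track C: 88,200 × 660 × 3 × 2 = 349,272,000 bytes.
Track D: 176,400 × 660 × 4 × 4 = 1,862,784,000 bytes.
Track E: 96,000 × 660 × 1 × 8 = 506,880,000 bytes.
Total = 3,489,816,000 bytes = 3328.15 MiB.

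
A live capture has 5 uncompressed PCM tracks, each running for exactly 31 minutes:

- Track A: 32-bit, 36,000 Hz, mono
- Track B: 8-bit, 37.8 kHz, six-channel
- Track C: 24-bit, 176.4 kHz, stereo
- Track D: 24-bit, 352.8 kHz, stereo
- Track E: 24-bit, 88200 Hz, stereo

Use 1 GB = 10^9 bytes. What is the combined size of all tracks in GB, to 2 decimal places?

7.58 GB

exactly 31 minutes = 1,860 s.
Track A: 36,000 × 1,860 × 4 × 1 = 267,840,000 bytes.
Track B: 37,800 × 1,860 × 1 × 6 = 421,848,000 bytes.
Track C: 176,400 × 1,860 × 3 × 2 = 1,968,624,000 bytes.
Track D: 352,800 × 1,860 × 3 × 2 = 3,937,248,000 bytes.
Track E: 88,200 × 1,860 × 3 × 2 = 984,312,000 bytes.
Total = 7,579,872,000 bytes = 7.58 GB.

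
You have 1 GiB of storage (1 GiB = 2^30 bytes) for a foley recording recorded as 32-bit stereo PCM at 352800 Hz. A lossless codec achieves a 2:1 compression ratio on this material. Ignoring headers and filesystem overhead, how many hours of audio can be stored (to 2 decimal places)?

Uncompressed byte rate = 352,800 × 4 × 2 = 2,822,400 bytes/s.
After 2:1 compression, effective rate ≈ 1411200 bytes/s.
Capacity = 1 × 1,073,741,824 = 1,073,741,824 bytes.
1,073,741,824 / effective rate ≈ 760.87 s → 0.21 hours.

0.21 hours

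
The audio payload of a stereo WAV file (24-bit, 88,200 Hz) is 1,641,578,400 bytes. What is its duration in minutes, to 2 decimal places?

Byte rate = 88,200 × 3 × 2 = 529,200 bytes/s.
Duration = 1,641,578,400 / 529,200 = 3,102 s.
3,102 s / 60 = 51.70 minutes.

51.70 minutes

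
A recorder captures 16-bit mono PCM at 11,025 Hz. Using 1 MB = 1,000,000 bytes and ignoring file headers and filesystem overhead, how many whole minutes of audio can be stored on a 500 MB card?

Uncompressed byte rate = 11,025 × 2 × 1 = 22,050 bytes/s.
Capacity = 500 × 1,000,000 = 500,000,000 bytes.
500,000,000 / 22,050 ≈ 22675.74 s → 377 minutes.

377 minutes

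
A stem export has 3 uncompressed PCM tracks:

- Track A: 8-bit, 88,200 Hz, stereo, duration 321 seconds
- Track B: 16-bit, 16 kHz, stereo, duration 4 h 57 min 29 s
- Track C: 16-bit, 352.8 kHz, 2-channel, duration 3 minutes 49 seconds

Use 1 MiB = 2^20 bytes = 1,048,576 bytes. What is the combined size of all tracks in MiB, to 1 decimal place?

Track A: 88,200 × 321 × 1 × 2 = 56,624,400 bytes.
Track B: 4 h 57 min 29 s = 17,849 s; 16,000 × 17,849 × 2 × 2 = 1,142,336,000 bytes.
Track C: 3 minutes 49 seconds = 229 s; 352,800 × 229 × 2 × 2 = 323,164,800 bytes.
Total = 1,522,125,200 bytes = 1451.6 MiB.

1451.6 MiB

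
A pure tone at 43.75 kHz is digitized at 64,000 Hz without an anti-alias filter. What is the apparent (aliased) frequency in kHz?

20.25 kHz

Nyquist = 64,000/2 = 32,000 Hz; 43,750 Hz exceeds it.
Alias = |43,750 − 1×64,000| = |43,750 − 64,000| = 20,250 Hz = 20.25 kHz.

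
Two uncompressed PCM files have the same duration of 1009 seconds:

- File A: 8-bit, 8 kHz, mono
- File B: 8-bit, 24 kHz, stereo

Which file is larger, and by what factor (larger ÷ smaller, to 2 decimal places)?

File A: 8,000 × 1 × 1 = 8,000 bytes/s.
File B: 24,000 × 1 × 2 = 48,000 bytes/s.
File B is larger; ratio = 48,432,000 / 8,072,000 = 6.00.

File B, by a factor of 6.00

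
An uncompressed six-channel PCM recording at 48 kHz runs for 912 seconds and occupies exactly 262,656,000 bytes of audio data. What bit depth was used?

8 bits

Bytes per sample = 262,656,000 / (48,000 × 912 × 6) = 262,656,000 / 262,656,000 = 1.
Bit depth = 1 × 8 = 8 bits.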